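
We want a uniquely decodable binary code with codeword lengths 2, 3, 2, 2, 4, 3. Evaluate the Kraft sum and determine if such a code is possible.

1.0625; no

With common denominator 2^4 = 16: Σ 2^(−ℓᵢ) = 4/16 + 2/16 + 4/16 + 4/16 + 1/16 + 2/16 = 17/16 = 1.0625.
Kraft's inequality requires Σ ≤ 1; here Σ = 1.0625 > 1, so no such prefix code exists.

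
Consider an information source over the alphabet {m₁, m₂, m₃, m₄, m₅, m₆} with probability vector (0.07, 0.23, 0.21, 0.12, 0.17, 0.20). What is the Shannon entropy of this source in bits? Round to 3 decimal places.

H = −Σ pᵢ log₂ pᵢ.
−0.07·log₂(0.07) = 0.2686
−0.23·log₂(0.23) = 0.4877
−0.21·log₂(0.21) = 0.4728
−0.12·log₂(0.12) = 0.3671
−0.17·log₂(0.17) = 0.4346
−0.20·log₂(0.20) = 0.4644
Sum ≈ 2.4951 → 2.495 bits.

2.495 bits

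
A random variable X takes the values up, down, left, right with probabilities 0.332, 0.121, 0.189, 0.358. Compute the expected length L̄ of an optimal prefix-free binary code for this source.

1.952 bits/symbol

Repeatedly combine the two least-probable nodes; the expected code length is the sum of the merged weights.
merge 121/1000 + 189/1000 → 31/100
merge 31/100 + 83/250 → 321/500
merge 179/500 + 321/500 → 1
L = 31/100 + 321/500 + 1 = 244/125 = 1.952 bits/symbol.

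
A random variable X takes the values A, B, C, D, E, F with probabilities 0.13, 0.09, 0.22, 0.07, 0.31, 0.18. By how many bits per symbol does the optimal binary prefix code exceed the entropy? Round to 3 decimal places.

Entropy H = −Σ p log₂ p ≈ 2.4135 bits.
Huffman merges: 7/100+9/100→4/25; 13/100+4/25→29/100; 9/50+11/50→2/5; 29/100+31/100→3/5; 2/5+3/5→1. L = 49/20 ≈ 2.4500.
L − H = 2.4500 − 2.4135 = 0.036 bits.

0.036 bits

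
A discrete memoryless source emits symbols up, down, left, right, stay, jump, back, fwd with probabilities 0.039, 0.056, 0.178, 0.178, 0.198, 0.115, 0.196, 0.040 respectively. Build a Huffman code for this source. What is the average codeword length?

Repeatedly combine the two least-probable nodes; the expected code length is the sum of the merged weights.
merge 39/1000 + 1/25 → 79/1000
merge 7/125 + 79/1000 → 27/200
merge 23/200 + 27/200 → 1/4
merge 89/500 + 89/500 → 89/250
merge 49/250 + 99/500 → 197/500
merge 1/4 + 89/250 → 303/500
merge 197/500 + 303/500 → 1
L = 79/1000 + 27/200 + 1/4 + 89/250 + 197/500 + 303/500 + 1 = 141/50 = 2.82 bits/symbol.

2.82 bits/symbol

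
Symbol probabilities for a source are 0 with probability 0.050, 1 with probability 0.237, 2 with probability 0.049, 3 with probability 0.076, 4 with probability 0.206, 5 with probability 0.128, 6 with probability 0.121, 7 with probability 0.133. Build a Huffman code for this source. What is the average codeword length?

2.831 bits/symbol

Repeatedly combine the two least-probable nodes; the expected code length is the sum of the merged weights.
merge 49/1000 + 1/20 → 99/1000
merge 19/250 + 99/1000 → 7/40
merge 121/1000 + 16/125 → 249/1000
merge 133/1000 + 7/40 → 77/250
merge 103/500 + 237/1000 → 443/1000
merge 249/1000 + 77/250 → 557/1000
merge 443/1000 + 557/1000 → 1
L = 99/1000 + 7/40 + 249/1000 + 77/250 + 443/1000 + 557/1000 + 1 = 2831/1000 = 2.831 bits/symbol.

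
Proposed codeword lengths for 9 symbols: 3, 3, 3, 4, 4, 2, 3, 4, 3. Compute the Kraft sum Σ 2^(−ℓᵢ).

With common denominator 2^4 = 16: Σ 2^(−ℓᵢ) = 2/16 + 2/16 + 2/16 + 1/16 + 1/16 + 4/16 + 2/16 + 1/16 + 2/16 = 17/16 = 1.0625.

1.0625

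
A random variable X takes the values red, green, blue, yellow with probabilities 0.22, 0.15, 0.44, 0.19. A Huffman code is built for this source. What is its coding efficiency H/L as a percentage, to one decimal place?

98.3%

Entropy H = −Σ p log₂ p ≈ 1.8675 bits.
Huffman merges: 3/20+19/100→17/50; 11/50+17/50→14/25; 11/25+14/25→1. L = 19/10 ≈ 1.9000.
Efficiency = H/L = 1.8675/1.9000 = 98.3%.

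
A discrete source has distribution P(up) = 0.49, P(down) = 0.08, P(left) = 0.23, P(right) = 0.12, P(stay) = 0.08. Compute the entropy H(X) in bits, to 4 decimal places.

H = −Σ pᵢ log₂ pᵢ.
−0.49·log₂(0.49) = 0.5043
−0.08·log₂(0.08) = 0.2915
−0.23·log₂(0.23) = 0.4877
−0.12·log₂(0.12) = 0.3671
−0.08·log₂(0.08) = 0.2915
Sum ≈ 1.9420 → 1.9420 bits.

1.9420 bits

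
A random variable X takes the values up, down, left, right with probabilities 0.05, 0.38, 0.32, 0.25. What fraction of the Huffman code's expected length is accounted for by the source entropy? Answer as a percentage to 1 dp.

Entropy H = −Σ p log₂ p ≈ 1.7726 bits.
Huffman merges: 1/20+1/4→3/10; 3/10+8/25→31/50; 19/50+31/50→1. L = 48/25 ≈ 1.9200.
Efficiency = H/L = 1.7726/1.9200 = 92.3%.

92.3%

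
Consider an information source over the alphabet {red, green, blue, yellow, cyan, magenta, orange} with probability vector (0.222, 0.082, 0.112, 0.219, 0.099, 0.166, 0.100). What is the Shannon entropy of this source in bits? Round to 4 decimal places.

H = −Σ pᵢ log₂ pᵢ.
−0.222·log₂(0.222) = 0.4820
−0.082·log₂(0.082) = 0.2959
−0.112·log₂(0.112) = 0.3537
−0.219·log₂(0.219) = 0.4798
−0.099·log₂(0.099) = 0.3303
−0.166·log₂(0.166) = 0.4301
−0.100·log₂(0.100) = 0.3322
Sum ≈ 2.7041 → 2.7041 bits.

2.7041 bits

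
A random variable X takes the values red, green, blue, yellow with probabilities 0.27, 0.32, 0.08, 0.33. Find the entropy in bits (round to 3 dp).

1.855 bits

H = −Σ pᵢ log₂ pᵢ.
−0.27·log₂(0.27) = 0.5100
−0.32·log₂(0.32) = 0.5260
−0.08·log₂(0.08) = 0.2915
−0.33·log₂(0.33) = 0.5278
Sum ≈ 1.8554 → 1.855 bits.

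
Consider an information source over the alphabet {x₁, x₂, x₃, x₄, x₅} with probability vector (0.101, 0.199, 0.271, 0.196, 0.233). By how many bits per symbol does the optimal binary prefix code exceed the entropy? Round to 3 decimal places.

Entropy H = −Σ p log₂ p ≈ 2.2585 bits.
Huffman merges: 101/1000+49/250→297/1000; 199/1000+233/1000→54/125; 271/1000+297/1000→71/125; 54/125+71/125→1. L = 2297/1000 ≈ 2.2970.
L − H = 2.2970 − 2.2585 = 0.038 bits.

0.038 bits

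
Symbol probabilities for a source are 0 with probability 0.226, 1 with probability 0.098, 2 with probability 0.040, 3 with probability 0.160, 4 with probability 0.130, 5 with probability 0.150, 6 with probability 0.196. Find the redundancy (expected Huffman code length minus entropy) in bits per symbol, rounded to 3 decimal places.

0.040 bits

Entropy H = −Σ p log₂ p ≈ 2.6761 bits.
Huffman merges: 1/25+49/500→69/500; 13/100+69/500→67/250; 3/20+4/25→31/100; 49/250+113/500→211/500; 67/250+31/100→289/500; 211/500+289/500→1. L = 679/250 ≈ 2.7160.
L − H = 2.7160 − 2.6761 = 0.040 bits.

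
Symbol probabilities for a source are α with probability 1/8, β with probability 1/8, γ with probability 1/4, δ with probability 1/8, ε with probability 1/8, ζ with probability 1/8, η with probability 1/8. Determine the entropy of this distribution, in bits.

2.75 bits

Each probability is a power of 1/2, so log₂(1/p) is an integer.
H = Σ p·log₂(1/p) = 1/8·3 + 1/8·3 + 1/4·2 + 1/8·3 + 1/8·3 + 1/8·3 + 1/8·3 = 2.75 bits.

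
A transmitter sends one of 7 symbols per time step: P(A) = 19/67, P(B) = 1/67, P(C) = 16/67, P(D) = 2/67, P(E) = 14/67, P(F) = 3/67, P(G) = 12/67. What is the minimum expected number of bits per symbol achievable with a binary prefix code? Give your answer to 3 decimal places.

Repeatedly combine the two least-probable nodes; the expected code length is the sum of the merged weights.
merge 1/67 + 2/67 → 3/67
merge 3/67 + 3/67 → 6/67
merge 6/67 + 12/67 → 18/67
merge 14/67 + 16/67 → 30/67
merge 18/67 + 19/67 → 37/67
merge 30/67 + 37/67 → 1
L = 3/67 + 6/67 + 18/67 + 30/67 + 37/67 + 1 = 161/67 ≈ 2.403 bits/symbol.

2.403 bits/symbol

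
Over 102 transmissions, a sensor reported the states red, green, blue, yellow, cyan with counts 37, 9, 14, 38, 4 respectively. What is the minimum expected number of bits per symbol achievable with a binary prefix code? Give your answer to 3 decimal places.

Probabilities are the counts divided by 102.
Repeatedly combine the two least-probable nodes; the expected code length is the sum of the merged weights.
merge 2/51 + 3/34 → 13/102
merge 13/102 + 7/51 → 9/34
merge 9/34 + 37/102 → 32/51
merge 19/51 + 32/51 → 1
L = 13/102 + 9/34 + 32/51 + 1 = 103/51 ≈ 2.020 bits/symbol.

2.020 bits/symbol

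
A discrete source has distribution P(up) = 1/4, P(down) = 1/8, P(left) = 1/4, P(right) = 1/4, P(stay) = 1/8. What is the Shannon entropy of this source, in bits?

Each probability is a power of 1/2, so log₂(1/p) is an integer.
H = Σ p·log₂(1/p) = 1/4·2 + 1/8·3 + 1/4·2 + 1/4·2 + 1/8·3 = 2.25 bits.

2.25 bits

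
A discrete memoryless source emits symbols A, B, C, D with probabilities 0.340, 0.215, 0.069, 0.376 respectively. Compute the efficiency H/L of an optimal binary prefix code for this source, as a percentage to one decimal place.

94.5%

Entropy H = −Σ p log₂ p ≈ 1.8027 bits.
Huffman merges: 69/1000+43/200→71/250; 71/250+17/50→78/125; 47/125+78/125→1. L = 477/250 ≈ 1.9080.
Efficiency = H/L = 1.8027/1.9080 = 94.5%.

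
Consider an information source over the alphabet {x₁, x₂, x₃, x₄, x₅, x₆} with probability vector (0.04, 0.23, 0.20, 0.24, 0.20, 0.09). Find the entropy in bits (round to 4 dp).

H = −Σ pᵢ log₂ pᵢ.
−0.04·log₂(0.04) = 0.1858
−0.23·log₂(0.23) = 0.4877
−0.20·log₂(0.20) = 0.4644
−0.24·log₂(0.24) = 0.4941
−0.20·log₂(0.20) = 0.4644
−0.09·log₂(0.09) = 0.3127
Sum ≈ 2.4090 → 2.4090 bits.

2.4090 bits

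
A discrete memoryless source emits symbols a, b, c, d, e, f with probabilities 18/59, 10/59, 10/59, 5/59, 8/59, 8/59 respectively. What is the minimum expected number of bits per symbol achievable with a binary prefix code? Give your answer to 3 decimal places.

2.525 bits/symbol

Repeatedly combine the two least-probable nodes; the expected code length is the sum of the merged weights.
merge 5/59 + 8/59 → 13/59
merge 8/59 + 10/59 → 18/59
merge 10/59 + 13/59 → 23/59
merge 18/59 + 18/59 → 36/59
merge 23/59 + 36/59 → 1
L = 13/59 + 18/59 + 23/59 + 36/59 + 1 = 149/59 ≈ 2.525 bits/symbol.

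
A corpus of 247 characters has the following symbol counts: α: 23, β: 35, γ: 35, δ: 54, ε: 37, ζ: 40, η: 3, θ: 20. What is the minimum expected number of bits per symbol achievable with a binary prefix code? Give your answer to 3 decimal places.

2.874 bits/symbol

Probabilities are the counts divided by 247.
Repeatedly combine the two least-probable nodes; the expected code length is the sum of the merged weights.
merge 3/247 + 20/247 → 23/247
merge 23/247 + 23/247 → 46/247
merge 35/247 + 35/247 → 70/247
merge 37/247 + 40/247 → 77/247
merge 46/247 + 54/247 → 100/247
merge 70/247 + 77/247 → 147/247
merge 100/247 + 147/247 → 1
L = 23/247 + 46/247 + 70/247 + 77/247 + 100/247 + 147/247 + 1 = 710/247 ≈ 2.874 bits/symbol.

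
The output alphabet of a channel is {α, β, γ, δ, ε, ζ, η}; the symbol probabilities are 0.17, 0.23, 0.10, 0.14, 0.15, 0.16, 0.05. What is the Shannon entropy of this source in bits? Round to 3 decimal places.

H = −Σ pᵢ log₂ pᵢ.
−0.17·log₂(0.17) = 0.4346
−0.23·log₂(0.23) = 0.4877
−0.10·log₂(0.10) = 0.3322
−0.14·log₂(0.14) = 0.3971
−0.15·log₂(0.15) = 0.4105
−0.16·log₂(0.16) = 0.4230
−0.05·log₂(0.05) = 0.2161
Sum ≈ 2.7012 → 2.701 bits.

2.701 bits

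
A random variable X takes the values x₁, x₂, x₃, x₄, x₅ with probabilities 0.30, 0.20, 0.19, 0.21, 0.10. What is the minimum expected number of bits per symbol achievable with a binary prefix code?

2.29 bits/symbol

Repeatedly combine the two least-probable nodes; the expected code length is the sum of the merged weights.
merge 1/10 + 19/100 → 29/100
merge 1/5 + 21/100 → 41/100
merge 29/100 + 3/10 → 59/100
merge 41/100 + 59/100 → 1
L = 29/100 + 41/100 + 59/100 + 1 = 229/100 = 2.29 bits/symbol.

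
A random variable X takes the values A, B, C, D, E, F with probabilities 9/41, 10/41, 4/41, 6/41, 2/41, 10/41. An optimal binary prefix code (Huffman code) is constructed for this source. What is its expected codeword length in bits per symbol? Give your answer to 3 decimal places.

2.439 bits/symbol

Repeatedly combine the two least-probable nodes; the expected code length is the sum of the merged weights.
merge 2/41 + 4/41 → 6/41
merge 6/41 + 6/41 → 12/41
merge 9/41 + 10/41 → 19/41
merge 10/41 + 12/41 → 22/41
merge 19/41 + 22/41 → 1
L = 6/41 + 12/41 + 19/41 + 22/41 + 1 = 100/41 ≈ 2.439 bits/symbol.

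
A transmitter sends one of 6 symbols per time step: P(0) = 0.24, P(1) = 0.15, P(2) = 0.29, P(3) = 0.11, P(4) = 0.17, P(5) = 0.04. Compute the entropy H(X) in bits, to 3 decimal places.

2.393 bits

H = −Σ pᵢ log₂ pᵢ.
−0.24·log₂(0.24) = 0.4941
−0.15·log₂(0.15) = 0.4105
−0.29·log₂(0.29) = 0.5179
−0.11·log₂(0.11) = 0.3503
−0.17·log₂(0.17) = 0.4346
−0.04·log₂(0.04) = 0.1858
Sum ≈ 2.3932 → 2.393 bits.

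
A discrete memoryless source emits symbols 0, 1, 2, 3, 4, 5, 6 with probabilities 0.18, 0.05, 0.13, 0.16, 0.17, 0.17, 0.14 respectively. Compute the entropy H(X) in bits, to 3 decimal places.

H = −Σ pᵢ log₂ pᵢ.
−0.18·log₂(0.18) = 0.4453
−0.05·log₂(0.05) = 0.2161
−0.13·log₂(0.13) = 0.3826
−0.16·log₂(0.16) = 0.4230
−0.17·log₂(0.17) = 0.4346
−0.17·log₂(0.17) = 0.4346
−0.14·log₂(0.14) = 0.3971
Sum ≈ 2.7333 → 2.733 bits.

2.733 bits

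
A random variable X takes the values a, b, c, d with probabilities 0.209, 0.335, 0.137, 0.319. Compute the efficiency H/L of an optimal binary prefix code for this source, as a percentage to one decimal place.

Entropy H = −Σ p log₂ p ≈ 1.9193 bits.
Huffman merges: 137/1000+209/1000→173/500; 319/1000+67/200→327/500; 173/500+327/500→1. L = 2 ≈ 2.0000.
Efficiency = H/L = 1.9193/2.0000 = 96.0%.

96.0%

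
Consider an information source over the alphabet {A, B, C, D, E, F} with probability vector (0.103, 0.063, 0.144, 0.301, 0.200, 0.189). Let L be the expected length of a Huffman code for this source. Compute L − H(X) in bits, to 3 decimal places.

0.044 bits

Entropy H = −Σ p log₂ p ≈ 2.4317 bits.
Huffman merges: 63/1000+103/1000→83/500; 18/125+83/500→31/100; 189/1000+1/5→389/1000; 301/1000+31/100→611/1000; 389/1000+611/1000→1. L = 619/250 ≈ 2.4760.
L − H = 2.4760 − 2.4317 = 0.044 bits.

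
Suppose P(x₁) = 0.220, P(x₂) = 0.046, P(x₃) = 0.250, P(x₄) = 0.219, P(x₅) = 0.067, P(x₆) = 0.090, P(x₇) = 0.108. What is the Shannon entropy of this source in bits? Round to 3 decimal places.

2.585 bits

H = −Σ pᵢ log₂ pᵢ.
−0.220·log₂(0.220) = 0.4806
−0.046·log₂(0.046) = 0.2043
−0.250·log₂(0.250) = 0.5000
−0.219·log₂(0.219) = 0.4798
−0.067·log₂(0.067) = 0.2613
−0.090·log₂(0.090) = 0.3127
−0.108·log₂(0.108) = 0.3468
Sum ≈ 2.5855 → 2.585 bits.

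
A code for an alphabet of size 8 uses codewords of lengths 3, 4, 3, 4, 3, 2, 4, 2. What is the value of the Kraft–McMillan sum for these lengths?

1.0625

With common denominator 2^4 = 16: Σ 2^(−ℓᵢ) = 2/16 + 1/16 + 2/16 + 1/16 + 2/16 + 4/16 + 1/16 + 4/16 = 17/16 = 1.0625.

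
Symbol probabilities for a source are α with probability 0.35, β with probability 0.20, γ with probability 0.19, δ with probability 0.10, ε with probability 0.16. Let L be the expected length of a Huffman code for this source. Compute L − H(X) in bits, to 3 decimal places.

0.055 bits

Entropy H = −Σ p log₂ p ≈ 2.2049 bits.
Huffman merges: 1/10+4/25→13/50; 19/100+1/5→39/100; 13/50+7/20→61/100; 39/100+61/100→1. L = 113/50 ≈ 2.2600.
L − H = 2.2600 − 2.2049 = 0.055 bits.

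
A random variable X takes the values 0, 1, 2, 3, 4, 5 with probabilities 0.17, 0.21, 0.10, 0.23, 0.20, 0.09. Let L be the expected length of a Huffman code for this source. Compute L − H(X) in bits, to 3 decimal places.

Entropy H = −Σ p log₂ p ≈ 2.5043 bits.
Huffman merges: 9/100+1/10→19/100; 17/100+19/100→9/25; 1/5+21/100→41/100; 23/100+9/25→59/100; 41/100+59/100→1. L = 51/20 ≈ 2.5500.
L − H = 2.5500 − 2.5043 = 0.046 bits.

0.046 bits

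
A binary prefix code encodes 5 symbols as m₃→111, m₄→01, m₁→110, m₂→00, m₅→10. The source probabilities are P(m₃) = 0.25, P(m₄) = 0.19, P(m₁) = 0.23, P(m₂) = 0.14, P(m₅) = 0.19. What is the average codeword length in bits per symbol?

2.48 bits/symbol

L̄ = Σ pᵢ·ℓᵢ = 0.25·3 + 0.19·2 + 0.23·3 + 0.14·2 + 0.19·2 = 2.48 bits/symbol.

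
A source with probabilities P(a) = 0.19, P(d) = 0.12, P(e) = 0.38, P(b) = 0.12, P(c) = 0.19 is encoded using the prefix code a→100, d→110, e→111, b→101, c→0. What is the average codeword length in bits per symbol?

2.62 bits/symbol

L̄ = Σ pᵢ·ℓᵢ = 0.19·3 + 0.12·3 + 0.38·3 + 0.12·3 + 0.19·1 = 2.62 bits/symbol.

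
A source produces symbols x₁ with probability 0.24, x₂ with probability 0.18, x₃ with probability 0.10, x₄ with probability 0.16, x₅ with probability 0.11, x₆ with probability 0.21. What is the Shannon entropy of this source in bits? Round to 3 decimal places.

H = −Σ pᵢ log₂ pᵢ.
−0.24·log₂(0.24) = 0.4941
−0.18·log₂(0.18) = 0.4453
−0.10·log₂(0.10) = 0.3322
−0.16·log₂(0.16) = 0.4230
−0.11·log₂(0.11) = 0.3503
−0.21·log₂(0.21) = 0.4728
Sum ≈ 2.5178 → 2.518 bits.

2.518 bits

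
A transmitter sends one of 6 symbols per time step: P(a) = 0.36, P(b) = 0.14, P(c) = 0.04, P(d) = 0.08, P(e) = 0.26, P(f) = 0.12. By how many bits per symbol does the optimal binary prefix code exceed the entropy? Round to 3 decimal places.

Entropy H = −Σ p log₂ p ≈ 2.2773 bits.
Huffman merges: 1/25+2/25→3/25; 3/25+3/25→6/25; 7/50+6/25→19/50; 13/50+9/25→31/50; 19/50+31/50→1. L = 59/25 ≈ 2.3600.
L − H = 2.3600 − 2.2773 = 0.083 bits.

0.083 bits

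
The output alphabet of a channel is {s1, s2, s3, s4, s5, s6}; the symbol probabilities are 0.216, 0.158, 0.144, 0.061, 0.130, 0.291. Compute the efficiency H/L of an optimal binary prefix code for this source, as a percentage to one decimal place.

98.2%

Entropy H = −Σ p log₂ p ≈ 2.4478 bits.
Huffman merges: 61/1000+13/100→191/1000; 18/125+79/500→151/500; 191/1000+27/125→407/1000; 291/1000+151/500→593/1000; 407/1000+593/1000→1. L = 2493/1000 ≈ 2.4930.
Efficiency = H/L = 2.4478/2.4930 = 98.2%.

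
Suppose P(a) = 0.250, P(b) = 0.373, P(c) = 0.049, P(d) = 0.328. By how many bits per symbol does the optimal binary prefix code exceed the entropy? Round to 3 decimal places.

Entropy H = −Σ p log₂ p ≈ 1.7714 bits.
Huffman merges: 49/1000+1/4→299/1000; 299/1000+41/125→627/1000; 373/1000+627/1000→1. L = 963/500 ≈ 1.9260.
L − H = 1.9260 − 1.7714 = 0.155 bits.

0.155 bits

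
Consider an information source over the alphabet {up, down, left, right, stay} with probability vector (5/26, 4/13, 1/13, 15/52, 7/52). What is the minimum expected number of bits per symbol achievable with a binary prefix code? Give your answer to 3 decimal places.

2.212 bits/symbol

Repeatedly combine the two least-probable nodes; the expected code length is the sum of the merged weights.
merge 1/13 + 7/52 → 11/52
merge 5/26 + 11/52 → 21/52
merge 15/52 + 4/13 → 31/52
merge 21/52 + 31/52 → 1
L = 11/52 + 21/52 + 31/52 + 1 = 115/52 ≈ 2.212 bits/symbol.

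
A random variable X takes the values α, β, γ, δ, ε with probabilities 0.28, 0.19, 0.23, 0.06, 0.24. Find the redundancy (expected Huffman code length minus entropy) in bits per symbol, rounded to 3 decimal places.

Entropy H = −Σ p log₂ p ≈ 2.1948 bits.
Huffman merges: 3/50+19/100→1/4; 23/100+6/25→47/100; 1/4+7/25→53/100; 47/100+53/100→1. L = 9/4 ≈ 2.2500.
L − H = 2.2500 − 2.1948 = 0.055 bits.

0.055 bits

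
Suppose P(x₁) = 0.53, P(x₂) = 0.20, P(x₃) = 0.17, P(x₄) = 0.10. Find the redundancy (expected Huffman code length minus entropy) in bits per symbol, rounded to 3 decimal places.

Entropy H = −Σ p log₂ p ≈ 1.7166 bits.
Huffman merges: 1/10+17/100→27/100; 1/5+27/100→47/100; 47/100+53/100→1. L = 87/50 ≈ 1.7400.
L − H = 1.7400 − 1.7166 = 0.023 bits.

0.023 bits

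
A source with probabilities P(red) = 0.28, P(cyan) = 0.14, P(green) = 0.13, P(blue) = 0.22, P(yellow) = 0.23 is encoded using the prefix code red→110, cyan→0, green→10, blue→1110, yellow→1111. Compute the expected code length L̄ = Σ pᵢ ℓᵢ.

L̄ = Σ pᵢ·ℓᵢ = 0.28·3 + 0.14·1 + 0.13·2 + 0.22·4 + 0.23·4 = 3.04 bits/symbol.

3.04 bits/symbol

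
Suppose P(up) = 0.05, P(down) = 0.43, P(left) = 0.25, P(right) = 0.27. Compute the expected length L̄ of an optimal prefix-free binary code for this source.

Repeatedly combine the two least-probable nodes; the expected code length is the sum of the merged weights.
merge 1/20 + 1/4 → 3/10
merge 27/100 + 3/10 → 57/100
merge 43/100 + 57/100 → 1
L = 3/10 + 57/100 + 1 = 187/100 = 1.87 bits/symbol.

1.87 bits/symbol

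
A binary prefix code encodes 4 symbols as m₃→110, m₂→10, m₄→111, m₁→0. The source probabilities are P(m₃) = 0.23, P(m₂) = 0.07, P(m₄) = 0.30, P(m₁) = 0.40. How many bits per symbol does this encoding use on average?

L̄ = Σ pᵢ·ℓᵢ = 0.23·3 + 0.07·2 + 0.30·3 + 0.40·1 = 2.13 bits/symbol.

2.13 bits/symbol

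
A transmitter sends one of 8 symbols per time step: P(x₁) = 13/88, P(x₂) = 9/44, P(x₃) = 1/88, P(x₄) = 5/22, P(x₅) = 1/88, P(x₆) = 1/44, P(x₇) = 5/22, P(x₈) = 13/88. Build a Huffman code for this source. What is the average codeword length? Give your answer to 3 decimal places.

2.602 bits/symbol

Repeatedly combine the two least-probable nodes; the expected code length is the sum of the merged weights.
merge 1/88 + 1/88 → 1/44
merge 1/44 + 1/44 → 1/22
merge 1/22 + 13/88 → 17/88
merge 13/88 + 17/88 → 15/44
merge 9/44 + 5/22 → 19/44
merge 5/22 + 15/44 → 25/44
merge 19/44 + 25/44 → 1
L = 1/44 + 1/22 + 17/88 + 15/44 + 19/44 + 25/44 + 1 = 229/88 ≈ 2.602 bits/symbol.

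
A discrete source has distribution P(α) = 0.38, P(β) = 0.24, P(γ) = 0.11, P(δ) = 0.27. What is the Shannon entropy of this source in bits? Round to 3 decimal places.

1.885 bits

H = −Σ pᵢ log₂ pᵢ.
−0.38·log₂(0.38) = 0.5305
−0.24·log₂(0.24) = 0.4941
−0.11·log₂(0.11) = 0.3503
−0.27·log₂(0.27) = 0.5100
Sum ≈ 1.8849 → 1.885 bits.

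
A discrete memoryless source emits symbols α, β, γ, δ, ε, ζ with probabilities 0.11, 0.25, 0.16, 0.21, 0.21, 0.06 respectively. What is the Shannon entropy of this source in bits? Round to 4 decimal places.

2.4625 bits

H = −Σ pᵢ log₂ pᵢ.
−0.11·log₂(0.11) = 0.3503
−0.25·log₂(0.25) = 0.5000
−0.16·log₂(0.16) = 0.4230
−0.21·log₂(0.21) = 0.4728
−0.21·log₂(0.21) = 0.4728
−0.06·log₂(0.06) = 0.2435
Sum ≈ 2.4625 → 2.4625 bits.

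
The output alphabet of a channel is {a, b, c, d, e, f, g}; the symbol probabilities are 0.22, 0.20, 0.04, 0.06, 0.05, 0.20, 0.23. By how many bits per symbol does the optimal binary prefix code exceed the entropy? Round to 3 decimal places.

Entropy H = −Σ p log₂ p ≈ 2.5424 bits.
Huffman merges: 1/25+1/20→9/100; 3/50+9/100→3/20; 3/20+1/5→7/20; 1/5+11/50→21/50; 23/100+7/20→29/50; 21/50+29/50→1. L = 259/100 ≈ 2.5900.
L − H = 2.5900 − 2.5424 = 0.048 bits.

0.048 bits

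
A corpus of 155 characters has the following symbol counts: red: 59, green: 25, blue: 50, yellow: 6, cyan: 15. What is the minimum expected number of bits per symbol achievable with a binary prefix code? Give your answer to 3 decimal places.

2.052 bits/symbol

Probabilities are the counts divided by 155.
Repeatedly combine the two least-probable nodes; the expected code length is the sum of the merged weights.
merge 6/155 + 3/31 → 21/155
merge 21/155 + 5/31 → 46/155
merge 46/155 + 10/31 → 96/155
merge 59/155 + 96/155 → 1
L = 21/155 + 46/155 + 96/155 + 1 = 318/155 ≈ 2.052 bits/symbol.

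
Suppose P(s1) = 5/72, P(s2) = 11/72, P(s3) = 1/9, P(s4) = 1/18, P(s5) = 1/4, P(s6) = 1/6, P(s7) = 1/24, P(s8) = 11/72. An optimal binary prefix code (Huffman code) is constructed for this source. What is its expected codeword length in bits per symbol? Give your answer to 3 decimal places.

2.847 bits/symbol

Repeatedly combine the two least-probable nodes; the expected code length is the sum of the merged weights.
merge 1/24 + 1/18 → 7/72
merge 5/72 + 7/72 → 1/6
merge 1/9 + 11/72 → 19/72
merge 11/72 + 1/6 → 23/72
merge 1/6 + 1/4 → 5/12
merge 19/72 + 23/72 → 7/12
merge 5/12 + 7/12 → 1
L = 7/72 + 1/6 + 19/72 + 23/72 + 5/12 + 7/12 + 1 = 205/72 ≈ 2.847 bits/symbol.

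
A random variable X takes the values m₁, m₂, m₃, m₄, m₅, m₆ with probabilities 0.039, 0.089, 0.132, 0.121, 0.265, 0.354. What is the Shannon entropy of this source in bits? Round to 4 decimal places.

2.2855 bits

H = −Σ pᵢ log₂ pᵢ.
−0.039·log₂(0.039) = 0.1825
−0.089·log₂(0.089) = 0.3106
−0.132·log₂(0.132) = 0.3856
−0.121·log₂(0.121) = 0.3687
−0.265·log₂(0.265) = 0.5077
−0.354·log₂(0.354) = 0.5304
Sum ≈ 2.2855 → 2.2855 bits.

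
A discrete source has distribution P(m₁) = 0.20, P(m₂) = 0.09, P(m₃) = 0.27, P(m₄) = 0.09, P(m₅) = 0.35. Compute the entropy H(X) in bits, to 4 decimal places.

2.1298 bits

H = −Σ pᵢ log₂ pᵢ.
−0.20·log₂(0.20) = 0.4644
−0.09·log₂(0.09) = 0.3127
−0.27·log₂(0.27) = 0.5100
−0.09·log₂(0.09) = 0.3127
−0.35·log₂(0.35) = 0.5301
Sum ≈ 2.1298 → 2.1298 bits.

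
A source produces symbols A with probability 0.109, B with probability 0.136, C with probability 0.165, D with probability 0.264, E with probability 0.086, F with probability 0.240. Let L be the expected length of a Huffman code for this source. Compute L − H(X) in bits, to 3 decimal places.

0.021 bits

Entropy H = −Σ p log₂ p ≈ 2.4747 bits.
Huffman merges: 43/500+109/1000→39/200; 17/125+33/200→301/1000; 39/200+6/25→87/200; 33/125+301/1000→113/200; 87/200+113/200→1. L = 312/125 ≈ 2.4960.
L − H = 2.4960 − 2.4747 = 0.021 bits.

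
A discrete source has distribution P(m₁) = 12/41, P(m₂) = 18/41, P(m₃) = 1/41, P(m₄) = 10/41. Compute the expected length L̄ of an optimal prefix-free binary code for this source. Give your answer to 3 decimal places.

Repeatedly combine the two least-probable nodes; the expected code length is the sum of the merged weights.
merge 1/41 + 10/41 → 11/41
merge 11/41 + 12/41 → 23/41
merge 18/41 + 23/41 → 1
L = 11/41 + 23/41 + 1 = 75/41 ≈ 1.829 bits/symbol.

1.829 bits/symbol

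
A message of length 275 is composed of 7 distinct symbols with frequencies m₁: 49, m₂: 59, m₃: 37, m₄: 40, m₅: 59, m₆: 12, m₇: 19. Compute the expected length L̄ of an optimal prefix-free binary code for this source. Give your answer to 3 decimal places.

Probabilities are the counts divided by 275.
Repeatedly combine the two least-probable nodes; the expected code length is the sum of the merged weights.
merge 12/275 + 19/275 → 31/275
merge 31/275 + 37/275 → 68/275
merge 8/55 + 49/275 → 89/275
merge 59/275 + 59/275 → 118/275
merge 68/275 + 89/275 → 157/275
merge 118/275 + 157/275 → 1
L = 31/275 + 68/275 + 89/275 + 118/275 + 157/275 + 1 = 738/275 ≈ 2.684 bits/symbol.

2.684 bits/symbol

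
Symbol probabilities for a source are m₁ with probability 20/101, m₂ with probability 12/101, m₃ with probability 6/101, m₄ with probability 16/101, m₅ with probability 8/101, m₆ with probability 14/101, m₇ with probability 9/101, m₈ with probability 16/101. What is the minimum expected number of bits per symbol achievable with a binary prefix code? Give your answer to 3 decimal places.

2.941 bits/symbol

Repeatedly combine the two least-probable nodes; the expected code length is the sum of the merged weights.
merge 6/101 + 8/101 → 14/101
merge 9/101 + 12/101 → 21/101
merge 14/101 + 14/101 → 28/101
merge 16/101 + 16/101 → 32/101
merge 20/101 + 21/101 → 41/101
merge 28/101 + 32/101 → 60/101
merge 41/101 + 60/101 → 1
L = 14/101 + 21/101 + 28/101 + 32/101 + 41/101 + 60/101 + 1 = 297/101 ≈ 2.941 bits/symbol.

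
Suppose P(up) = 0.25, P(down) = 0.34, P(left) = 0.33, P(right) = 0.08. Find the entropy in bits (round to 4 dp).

1.8485 bits

H = −Σ pᵢ log₂ pᵢ.
−0.25·log₂(0.25) = 0.5000
−0.34·log₂(0.34) = 0.5292
−0.33·log₂(0.33) = 0.5278
−0.08·log₂(0.08) = 0.2915
Sum ≈ 1.8485 → 1.8485 bits.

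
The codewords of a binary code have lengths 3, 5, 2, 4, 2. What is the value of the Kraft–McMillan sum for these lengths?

With common denominator 2^5 = 32: Σ 2^(−ℓᵢ) = 4/32 + 1/32 + 8/32 + 2/32 + 8/32 = 23/32 = 0.71875.

0.71875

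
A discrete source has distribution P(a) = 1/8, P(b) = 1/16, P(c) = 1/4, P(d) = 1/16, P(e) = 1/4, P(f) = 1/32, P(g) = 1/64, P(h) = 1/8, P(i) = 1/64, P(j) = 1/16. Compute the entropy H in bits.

Each probability is a power of 1/2, so log₂(1/p) is an integer.
H = Σ p·log₂(1/p) = 1/8·3 + 1/16·4 + 1/4·2 + 1/16·4 + 1/4·2 + 1/32·5 + 1/64·6 + 1/8·3 + 1/64·6 + 1/16·4 = 2.84375 bits.

2.84375 bits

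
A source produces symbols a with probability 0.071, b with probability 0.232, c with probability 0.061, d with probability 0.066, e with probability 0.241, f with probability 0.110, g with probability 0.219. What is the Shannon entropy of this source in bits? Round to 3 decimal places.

H = −Σ pᵢ log₂ pᵢ.
−0.071·log₂(0.071) = 0.2709
−0.232·log₂(0.232) = 0.4890
−0.061·log₂(0.061) = 0.2461
−0.066·log₂(0.066) = 0.2588
−0.241·log₂(0.241) = 0.4947
−0.110·log₂(0.110) = 0.3503
−0.219·log₂(0.219) = 0.4798
Sum ≈ 2.5898 → 2.590 bits.

2.590 bits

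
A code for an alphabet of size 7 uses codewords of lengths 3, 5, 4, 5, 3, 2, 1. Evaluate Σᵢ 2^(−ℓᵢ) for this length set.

1.125

With common denominator 2^5 = 32: Σ 2^(−ℓᵢ) = 4/32 + 1/32 + 2/32 + 1/32 + 4/32 + 8/32 + 16/32 = 36/32 = 1.125.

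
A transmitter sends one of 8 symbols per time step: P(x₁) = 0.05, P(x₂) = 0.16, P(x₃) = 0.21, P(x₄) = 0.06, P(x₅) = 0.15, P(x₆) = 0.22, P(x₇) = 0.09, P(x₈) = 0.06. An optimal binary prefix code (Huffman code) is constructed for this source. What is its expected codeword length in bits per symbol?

2.83 bits/symbol

Repeatedly combine the two least-probable nodes; the expected code length is the sum of the merged weights.
merge 1/20 + 3/50 → 11/100
merge 3/50 + 9/100 → 3/20
merge 11/100 + 3/20 → 13/50
merge 3/20 + 4/25 → 31/100
merge 21/100 + 11/50 → 43/100
merge 13/50 + 31/100 → 57/100
merge 43/100 + 57/100 → 1
L = 11/100 + 3/20 + 13/50 + 31/100 + 43/100 + 57/100 + 1 = 283/100 = 2.83 bits/symbol.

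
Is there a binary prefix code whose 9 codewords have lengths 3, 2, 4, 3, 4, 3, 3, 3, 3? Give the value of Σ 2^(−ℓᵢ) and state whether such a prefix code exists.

With common denominator 2^4 = 16: Σ 2^(−ℓᵢ) = 2/16 + 4/16 + 1/16 + 2/16 + 1/16 + 2/16 + 2/16 + 2/16 + 2/16 = 18/16 = 1.125.
Kraft's inequality requires Σ ≤ 1; here Σ = 1.125 > 1, so no such prefix code exists.

1.125; no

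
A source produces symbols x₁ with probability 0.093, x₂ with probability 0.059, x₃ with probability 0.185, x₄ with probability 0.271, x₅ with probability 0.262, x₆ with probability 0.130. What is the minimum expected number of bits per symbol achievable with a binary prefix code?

2.434 bits/symbol

Repeatedly combine the two least-probable nodes; the expected code length is the sum of the merged weights.
merge 59/1000 + 93/1000 → 19/125
merge 13/100 + 19/125 → 141/500
merge 37/200 + 131/500 → 447/1000
merge 271/1000 + 141/500 → 553/1000
merge 447/1000 + 553/1000 → 1
L = 19/125 + 141/500 + 447/1000 + 553/1000 + 1 = 1217/500 = 2.434 bits/symbol.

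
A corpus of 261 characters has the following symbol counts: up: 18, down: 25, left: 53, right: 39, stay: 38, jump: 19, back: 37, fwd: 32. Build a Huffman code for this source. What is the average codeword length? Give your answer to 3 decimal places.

2.939 bits/symbol

Probabilities are the counts divided by 261.
Repeatedly combine the two least-probable nodes; the expected code length is the sum of the merged weights.
merge 2/29 + 19/261 → 37/261
merge 25/261 + 32/261 → 19/87
merge 37/261 + 37/261 → 74/261
merge 38/261 + 13/87 → 77/261
merge 53/261 + 19/87 → 110/261
merge 74/261 + 77/261 → 151/261
merge 110/261 + 151/261 → 1
L = 37/261 + 19/87 + 74/261 + 77/261 + 110/261 + 151/261 + 1 = 767/261 ≈ 2.939 bits/symbol.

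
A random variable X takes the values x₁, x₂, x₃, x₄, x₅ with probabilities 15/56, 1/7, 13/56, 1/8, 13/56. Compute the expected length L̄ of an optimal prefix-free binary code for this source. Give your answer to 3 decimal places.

Repeatedly combine the two least-probable nodes; the expected code length is the sum of the merged weights.
merge 1/8 + 1/7 → 15/56
merge 13/56 + 13/56 → 13/28
merge 15/56 + 15/56 → 15/28
merge 13/28 + 15/28 → 1
L = 15/56 + 13/28 + 15/28 + 1 = 127/56 ≈ 2.268 bits/symbol.

2.268 bits/symbol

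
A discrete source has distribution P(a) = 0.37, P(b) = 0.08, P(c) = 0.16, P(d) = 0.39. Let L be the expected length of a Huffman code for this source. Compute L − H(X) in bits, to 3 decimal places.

Entropy H = −Σ p log₂ p ≈ 1.7751 bits.
Huffman merges: 2/25+4/25→6/25; 6/25+37/100→61/100; 39/100+61/100→1. L = 37/20 ≈ 1.8500.
L − H = 1.8500 − 1.7751 = 0.075 bits.

0.075 bits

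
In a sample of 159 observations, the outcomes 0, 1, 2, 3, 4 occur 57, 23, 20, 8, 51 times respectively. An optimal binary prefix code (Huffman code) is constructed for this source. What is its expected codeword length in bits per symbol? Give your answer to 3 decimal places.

2.138 bits/symbol

Probabilities are the counts divided by 159.
Repeatedly combine the two least-probable nodes; the expected code length is the sum of the merged weights.
merge 8/159 + 20/159 → 28/159
merge 23/159 + 28/159 → 17/53
merge 17/53 + 17/53 → 34/53
merge 19/53 + 34/53 → 1
L = 28/159 + 17/53 + 34/53 + 1 = 340/159 ≈ 2.138 bits/symbol.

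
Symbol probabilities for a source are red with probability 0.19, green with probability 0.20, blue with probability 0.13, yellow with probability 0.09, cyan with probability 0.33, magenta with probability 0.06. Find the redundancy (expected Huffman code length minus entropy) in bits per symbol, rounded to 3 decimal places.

Entropy H = −Σ p log₂ p ≈ 2.3863 bits.
Huffman merges: 3/50+9/100→3/20; 13/100+3/20→7/25; 19/100+1/5→39/100; 7/25+33/100→61/100; 39/100+61/100→1. L = 243/100 ≈ 2.4300.
L − H = 2.4300 − 2.3863 = 0.044 bits.

0.044 bits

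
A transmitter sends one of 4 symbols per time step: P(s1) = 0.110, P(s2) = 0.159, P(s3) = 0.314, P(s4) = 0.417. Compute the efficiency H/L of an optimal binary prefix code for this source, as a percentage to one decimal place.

Entropy H = −Σ p log₂ p ≈ 1.8230 bits.
Huffman merges: 11/100+159/1000→269/1000; 269/1000+157/500→583/1000; 417/1000+583/1000→1. L = 463/250 ≈ 1.8520.
Efficiency = H/L = 1.8230/1.8520 = 98.4%.

98.4%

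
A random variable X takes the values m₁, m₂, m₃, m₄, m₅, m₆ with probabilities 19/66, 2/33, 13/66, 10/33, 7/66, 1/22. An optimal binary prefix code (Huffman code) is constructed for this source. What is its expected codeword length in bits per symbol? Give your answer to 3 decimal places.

Repeatedly combine the two least-probable nodes; the expected code length is the sum of the merged weights.
merge 1/22 + 2/33 → 7/66
merge 7/66 + 7/66 → 7/33
merge 13/66 + 7/33 → 9/22
merge 19/66 + 10/33 → 13/22
merge 9/22 + 13/22 → 1
L = 7/66 + 7/33 + 9/22 + 13/22 + 1 = 51/22 ≈ 2.318 bits/symbol.

2.318 bits/symbol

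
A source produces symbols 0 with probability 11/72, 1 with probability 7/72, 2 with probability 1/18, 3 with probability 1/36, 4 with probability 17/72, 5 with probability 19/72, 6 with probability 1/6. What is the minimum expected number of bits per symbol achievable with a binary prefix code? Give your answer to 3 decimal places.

2.583 bits/symbol

Repeatedly combine the two least-probable nodes; the expected code length is the sum of the merged weights.
merge 1/36 + 1/18 → 1/12
merge 1/12 + 7/72 → 13/72
merge 11/72 + 1/6 → 23/72
merge 13/72 + 17/72 → 5/12
merge 19/72 + 23/72 → 7/12
merge 5/12 + 7/12 → 1
L = 1/12 + 13/72 + 23/72 + 5/12 + 7/12 + 1 = 31/12 ≈ 2.583 bits/symbol.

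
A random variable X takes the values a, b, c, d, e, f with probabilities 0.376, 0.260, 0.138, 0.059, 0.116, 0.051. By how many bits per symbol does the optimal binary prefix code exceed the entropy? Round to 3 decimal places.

0.073 bits

Entropy H = −Σ p log₂ p ≈ 2.2506 bits.
Huffman merges: 51/1000+59/1000→11/100; 11/100+29/250→113/500; 69/500+113/500→91/250; 13/50+91/250→78/125; 47/125+78/125→1. L = 581/250 ≈ 2.3240.
L − H = 2.3240 − 2.2506 = 0.073 bits.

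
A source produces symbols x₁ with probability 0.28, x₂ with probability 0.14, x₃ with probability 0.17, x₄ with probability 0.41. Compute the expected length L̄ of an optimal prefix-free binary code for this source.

1.9 bits/symbol

Repeatedly combine the two least-probable nodes; the expected code length is the sum of the merged weights.
merge 7/50 + 17/100 → 31/100
merge 7/25 + 31/100 → 59/100
merge 41/100 + 59/100 → 1
L = 31/100 + 59/100 + 1 = 19/10 = 1.9 bits/symbol.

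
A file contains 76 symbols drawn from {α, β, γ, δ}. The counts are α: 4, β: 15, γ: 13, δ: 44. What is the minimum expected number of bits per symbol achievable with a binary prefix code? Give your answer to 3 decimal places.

1.645 bits/symbol

Probabilities are the counts divided by 76.
Repeatedly combine the two least-probable nodes; the expected code length is the sum of the merged weights.
merge 1/19 + 13/76 → 17/76
merge 15/76 + 17/76 → 8/19
merge 8/19 + 11/19 → 1
L = 17/76 + 8/19 + 1 = 125/76 ≈ 1.645 bits/symbol.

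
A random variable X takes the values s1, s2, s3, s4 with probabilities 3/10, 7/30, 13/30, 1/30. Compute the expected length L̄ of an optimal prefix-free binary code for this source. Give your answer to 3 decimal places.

1.833 bits/symbol

Repeatedly combine the two least-probable nodes; the expected code length is the sum of the merged weights.
merge 1/30 + 7/30 → 4/15
merge 4/15 + 3/10 → 17/30
merge 13/30 + 17/30 → 1
L = 4/15 + 17/30 + 1 = 11/6 ≈ 1.833 bits/symbol.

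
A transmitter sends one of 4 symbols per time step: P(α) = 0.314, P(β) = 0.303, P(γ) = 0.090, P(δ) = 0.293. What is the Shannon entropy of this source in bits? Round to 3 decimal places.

1.878 bits

H = −Σ pᵢ log₂ pᵢ.
−0.314·log₂(0.314) = 0.5247
−0.303·log₂(0.303) = 0.5220
−0.090·log₂(0.090) = 0.3127
−0.293·log₂(0.293) = 0.5189
Sum ≈ 1.8783 → 1.878 bits.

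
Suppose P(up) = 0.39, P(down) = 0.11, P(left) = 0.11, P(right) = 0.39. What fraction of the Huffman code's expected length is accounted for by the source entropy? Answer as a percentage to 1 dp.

Entropy H = −Σ p log₂ p ≈ 1.7602 bits.
Huffman merges: 11/100+11/100→11/50; 11/50+39/100→61/100; 39/100+61/100→1. L = 183/100 ≈ 1.8300.
Efficiency = H/L = 1.7602/1.8300 = 96.2%.

96.2%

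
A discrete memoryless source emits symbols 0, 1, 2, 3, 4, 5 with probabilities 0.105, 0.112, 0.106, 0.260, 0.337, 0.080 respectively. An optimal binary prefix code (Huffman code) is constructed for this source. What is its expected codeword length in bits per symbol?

Repeatedly combine the two least-probable nodes; the expected code length is the sum of the merged weights.
merge 2/25 + 21/200 → 37/200
merge 53/500 + 14/125 → 109/500
merge 37/200 + 109/500 → 403/1000
merge 13/50 + 337/1000 → 597/1000
merge 403/1000 + 597/1000 → 1
L = 37/200 + 109/500 + 403/1000 + 597/1000 + 1 = 2403/1000 = 2.403 bits/symbol.

2.403 bits/symbol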